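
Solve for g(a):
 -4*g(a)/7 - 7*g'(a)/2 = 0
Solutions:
 g(a) = C1*exp(-8*a/49)


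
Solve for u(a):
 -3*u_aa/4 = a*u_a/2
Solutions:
 u(a) = C1 + C2*erf(sqrt(3)*a/3)


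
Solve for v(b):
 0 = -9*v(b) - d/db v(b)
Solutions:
 v(b) = C1*exp(-9*b)


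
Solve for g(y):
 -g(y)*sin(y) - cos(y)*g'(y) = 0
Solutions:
 g(y) = C1*cos(y)


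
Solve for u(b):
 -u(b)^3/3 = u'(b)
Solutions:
 u(b) = -sqrt(6)*sqrt(-1/(C1 - b))/2
 u(b) = sqrt(6)*sqrt(-1/(C1 - b))/2


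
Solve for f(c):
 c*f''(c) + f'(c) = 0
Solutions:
 f(c) = C1 + C2*log(c)


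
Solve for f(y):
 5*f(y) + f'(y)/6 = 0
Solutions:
 f(y) = C1*exp(-30*y)


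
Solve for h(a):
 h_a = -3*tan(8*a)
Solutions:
 h(a) = C1 + 3*log(cos(8*a))/8


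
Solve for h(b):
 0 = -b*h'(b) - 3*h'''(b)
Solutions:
 h(b) = C1 + Integral(C2*airyai(-3^(2/3)*b/3) + C3*airybi(-3^(2/3)*b/3), b)


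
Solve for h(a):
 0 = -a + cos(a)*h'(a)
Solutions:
 h(a) = C1 + Integral(a/cos(a), a)


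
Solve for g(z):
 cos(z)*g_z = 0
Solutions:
 g(z) = C1


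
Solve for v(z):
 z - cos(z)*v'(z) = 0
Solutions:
 v(z) = C1 + Integral(z/cos(z), z)


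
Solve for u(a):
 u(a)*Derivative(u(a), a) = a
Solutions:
 u(a) = -sqrt(C1 + a^2)
 u(a) = sqrt(C1 + a^2)


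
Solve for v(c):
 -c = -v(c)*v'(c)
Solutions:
 v(c) = -sqrt(C1 + c^2)
 v(c) = sqrt(C1 + c^2)


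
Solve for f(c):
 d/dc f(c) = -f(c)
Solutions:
 f(c) = C1*exp(-c)


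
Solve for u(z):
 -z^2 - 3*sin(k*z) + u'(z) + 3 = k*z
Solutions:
 u(z) = C1 + k*z^2/2 + z^3/3 - 3*z - 3*cos(k*z)/k


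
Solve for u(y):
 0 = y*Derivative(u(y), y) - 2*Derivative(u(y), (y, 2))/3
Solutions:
 u(y) = C1 + C2*erfi(sqrt(3)*y/2)


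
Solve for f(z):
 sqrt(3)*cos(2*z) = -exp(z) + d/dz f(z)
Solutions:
 f(z) = C1 + exp(z) + sqrt(3)*sin(2*z)/2


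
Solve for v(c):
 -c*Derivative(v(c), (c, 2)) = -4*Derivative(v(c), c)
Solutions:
 v(c) = C1 + C2*c^5


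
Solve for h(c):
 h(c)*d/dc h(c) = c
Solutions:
 h(c) = -sqrt(C1 + c^2)
 h(c) = sqrt(C1 + c^2)


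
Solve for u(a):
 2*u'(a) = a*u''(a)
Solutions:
 u(a) = C1 + C2*a^3


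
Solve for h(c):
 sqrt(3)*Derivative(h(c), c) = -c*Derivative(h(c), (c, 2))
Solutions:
 h(c) = C1 + C2*c^(1 - sqrt(3))


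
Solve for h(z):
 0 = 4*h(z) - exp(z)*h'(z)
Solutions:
 h(z) = C1*exp(-4*exp(-z))


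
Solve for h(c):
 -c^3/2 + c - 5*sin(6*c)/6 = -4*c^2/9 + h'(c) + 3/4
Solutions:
 h(c) = C1 - c^4/8 + 4*c^3/27 + c^2/2 - 3*c/4 + 5*cos(6*c)/36


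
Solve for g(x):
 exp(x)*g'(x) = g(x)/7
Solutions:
 g(x) = C1*exp(-exp(-x)/7)


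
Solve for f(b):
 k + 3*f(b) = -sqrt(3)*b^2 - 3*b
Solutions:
 f(b) = -sqrt(3)*b^2/3 - b - k/3


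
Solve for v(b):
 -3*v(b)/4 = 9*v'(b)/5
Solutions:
 v(b) = C1*exp(-5*b/12)


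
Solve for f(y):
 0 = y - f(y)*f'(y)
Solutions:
 f(y) = -sqrt(C1 + y^2)
 f(y) = sqrt(C1 + y^2)


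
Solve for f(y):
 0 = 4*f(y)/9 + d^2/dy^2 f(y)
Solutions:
 f(y) = C1*sin(2*y/3) + C2*cos(2*y/3)


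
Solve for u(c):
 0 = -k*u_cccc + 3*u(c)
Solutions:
 u(c) = C1*exp(-3^(1/4)*c*(1/k)^(1/4)) + C2*exp(3^(1/4)*c*(1/k)^(1/4)) + C3*exp(-3^(1/4)*I*c*(1/k)^(1/4)) + C4*exp(3^(1/4)*I*c*(1/k)^(1/4))


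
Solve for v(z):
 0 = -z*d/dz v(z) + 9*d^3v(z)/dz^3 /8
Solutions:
 v(z) = C1 + Integral(C2*airyai(2*3^(1/3)*z/3) + C3*airybi(2*3^(1/3)*z/3), z)


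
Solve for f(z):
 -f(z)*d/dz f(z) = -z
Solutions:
 f(z) = -sqrt(C1 + z^2)
 f(z) = sqrt(C1 + z^2)


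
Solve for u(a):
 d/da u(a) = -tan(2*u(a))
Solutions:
 u(a) = -asin(C1*exp(-2*a))/2 + pi/2
 u(a) = asin(C1*exp(-2*a))/2


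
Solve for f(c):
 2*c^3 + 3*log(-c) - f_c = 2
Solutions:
 f(c) = C1 + c^4/2 + 3*c*log(-c) - 5*c


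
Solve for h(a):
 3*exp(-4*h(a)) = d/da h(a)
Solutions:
 h(a) = log(-I*(C1 + 12*a)^(1/4))
 h(a) = log(I*(C1 + 12*a)^(1/4))
 h(a) = log(-(C1 + 12*a)^(1/4))
 h(a) = log(C1 + 12*a)/4


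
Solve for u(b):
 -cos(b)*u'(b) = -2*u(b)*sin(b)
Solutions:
 u(b) = C1/cos(b)^2


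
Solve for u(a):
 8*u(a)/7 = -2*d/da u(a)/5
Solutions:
 u(a) = C1*exp(-20*a/7)


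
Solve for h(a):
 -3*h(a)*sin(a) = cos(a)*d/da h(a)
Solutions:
 h(a) = C1*cos(a)^3


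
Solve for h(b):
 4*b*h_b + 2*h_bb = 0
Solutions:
 h(b) = C1 + C2*erf(b)


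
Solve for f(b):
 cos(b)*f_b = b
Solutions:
 f(b) = C1 + Integral(b/cos(b), b)


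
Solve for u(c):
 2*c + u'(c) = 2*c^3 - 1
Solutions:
 u(c) = C1 + c^4/2 - c^2 - c


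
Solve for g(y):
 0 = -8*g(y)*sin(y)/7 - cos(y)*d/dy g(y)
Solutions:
 g(y) = C1*cos(y)^(8/7)


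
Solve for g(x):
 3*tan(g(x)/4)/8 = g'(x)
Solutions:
 g(x) = -4*asin(C1*exp(3*x/32)) + 4*pi
 g(x) = 4*asin(C1*exp(3*x/32))


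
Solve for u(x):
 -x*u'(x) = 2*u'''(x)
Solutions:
 u(x) = C1 + Integral(C2*airyai(-2^(2/3)*x/2) + C3*airybi(-2^(2/3)*x/2), x)


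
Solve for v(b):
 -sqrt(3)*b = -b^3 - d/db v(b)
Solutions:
 v(b) = C1 - b^4/4 + sqrt(3)*b^2/2


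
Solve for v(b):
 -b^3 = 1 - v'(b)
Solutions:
 v(b) = C1 + b^4/4 + b


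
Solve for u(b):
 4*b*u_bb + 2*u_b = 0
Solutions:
 u(b) = C1 + C2*sqrt(b)


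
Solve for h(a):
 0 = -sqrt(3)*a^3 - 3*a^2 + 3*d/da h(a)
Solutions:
 h(a) = C1 + sqrt(3)*a^4/12 + a^3/3


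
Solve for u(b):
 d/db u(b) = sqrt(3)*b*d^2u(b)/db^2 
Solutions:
 u(b) = C1 + C2*b^(sqrt(3)/3 + 1)


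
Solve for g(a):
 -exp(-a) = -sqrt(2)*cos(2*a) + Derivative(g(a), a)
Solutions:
 g(a) = C1 + sqrt(2)*sin(2*a)/2 + exp(-a)


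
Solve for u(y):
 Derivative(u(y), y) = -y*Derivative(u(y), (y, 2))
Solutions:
 u(y) = C1 + C2*log(y)


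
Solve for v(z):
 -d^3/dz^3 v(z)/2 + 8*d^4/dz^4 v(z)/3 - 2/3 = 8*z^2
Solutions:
 v(z) = C1 + C2*z + C3*z^2 + C4*exp(3*z/16) - 4*z^5/15 - 64*z^4/9 - 4102*z^3/27


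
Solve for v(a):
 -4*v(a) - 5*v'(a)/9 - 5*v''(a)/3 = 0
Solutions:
 v(a) = (C1*sin(sqrt(2135)*a/30) + C2*cos(sqrt(2135)*a/30))*exp(-a/6)


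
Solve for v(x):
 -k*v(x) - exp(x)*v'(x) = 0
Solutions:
 v(x) = C1*exp(k*exp(-x))


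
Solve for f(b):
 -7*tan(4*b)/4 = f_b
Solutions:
 f(b) = C1 + 7*log(cos(4*b))/16


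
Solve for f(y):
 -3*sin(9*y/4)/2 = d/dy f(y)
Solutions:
 f(y) = C1 + 2*cos(9*y/4)/3


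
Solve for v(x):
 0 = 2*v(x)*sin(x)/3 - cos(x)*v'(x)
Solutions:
 v(x) = C1/cos(x)^(2/3)


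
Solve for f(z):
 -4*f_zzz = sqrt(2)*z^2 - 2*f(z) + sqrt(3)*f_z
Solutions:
 f(z) = C1*exp(-z*(-3^(5/6)/(6 + sqrt(sqrt(3) + 36))^(1/3) + 3^(2/3)*(6 + sqrt(sqrt(3) + 36))^(1/3))/12)*sin(z*(3^(1/3)/(6 + sqrt(sqrt(3) + 36))^(1/3) + 3^(1/6)*(6 + sqrt(sqrt(3) + 36))^(1/3))/4) + C2*exp(-z*(-3^(5/6)/(6 + sqrt(sqrt(3) + 36))^(1/3) + 3^(2/3)*(6 + sqrt(sqrt(3) + 36))^(1/3))/12)*cos(z*(3^(1/3)/(6 + sqrt(sqrt(3) + 36))^(1/3) + 3^(1/6)*(6 + sqrt(sqrt(3) + 36))^(1/3))/4) + C3*exp(z*(-3^(5/6)/(6 + sqrt(sqrt(3) + 36))^(1/3) + 3^(2/3)*(6 + sqrt(sqrt(3) + 36))^(1/3))/6) + sqrt(2)*z^2/2 + sqrt(6)*z/2 + 3*sqrt(2)/4


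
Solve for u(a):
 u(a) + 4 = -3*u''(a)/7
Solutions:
 u(a) = C1*sin(sqrt(21)*a/3) + C2*cos(sqrt(21)*a/3) - 4


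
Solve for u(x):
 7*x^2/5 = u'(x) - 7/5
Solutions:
 u(x) = C1 + 7*x^3/15 + 7*x/5


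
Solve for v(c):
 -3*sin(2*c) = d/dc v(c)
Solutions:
 v(c) = C1 + 3*cos(2*c)/2


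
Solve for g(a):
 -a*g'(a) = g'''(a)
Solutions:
 g(a) = C1 + Integral(C2*airyai(-a) + C3*airybi(-a), a)


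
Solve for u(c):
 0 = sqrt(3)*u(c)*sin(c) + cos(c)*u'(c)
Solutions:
 u(c) = C1*cos(c)^(sqrt(3))


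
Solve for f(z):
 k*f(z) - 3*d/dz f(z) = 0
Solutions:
 f(z) = C1*exp(k*z/3)


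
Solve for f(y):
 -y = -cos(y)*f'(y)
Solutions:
 f(y) = C1 + Integral(y/cos(y), y)


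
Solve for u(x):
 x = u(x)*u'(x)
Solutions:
 u(x) = -sqrt(C1 + x^2)
 u(x) = sqrt(C1 + x^2)


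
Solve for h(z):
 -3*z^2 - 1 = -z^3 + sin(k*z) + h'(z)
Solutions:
 h(z) = C1 + z^4/4 - z^3 - z + cos(k*z)/k


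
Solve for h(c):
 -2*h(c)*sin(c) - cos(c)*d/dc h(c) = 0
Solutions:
 h(c) = C1*cos(c)^2


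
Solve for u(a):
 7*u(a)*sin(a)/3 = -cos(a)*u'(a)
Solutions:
 u(a) = C1*cos(a)^(7/3)


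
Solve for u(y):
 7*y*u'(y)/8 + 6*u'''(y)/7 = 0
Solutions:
 u(y) = C1 + Integral(C2*airyai(-42^(2/3)*y/12) + C3*airybi(-42^(2/3)*y/12), y)


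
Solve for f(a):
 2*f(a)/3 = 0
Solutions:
 f(a) = 0


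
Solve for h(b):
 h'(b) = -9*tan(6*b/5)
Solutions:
 h(b) = C1 + 15*log(cos(6*b/5))/2


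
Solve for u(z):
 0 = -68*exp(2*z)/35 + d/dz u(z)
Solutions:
 u(z) = C1 + 34*exp(2*z)/35


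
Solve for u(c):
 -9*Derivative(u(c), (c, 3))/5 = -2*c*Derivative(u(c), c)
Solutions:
 u(c) = C1 + Integral(C2*airyai(30^(1/3)*c/3) + C3*airybi(30^(1/3)*c/3), c)


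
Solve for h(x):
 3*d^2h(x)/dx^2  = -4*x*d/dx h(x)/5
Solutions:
 h(x) = C1 + C2*erf(sqrt(30)*x/15)


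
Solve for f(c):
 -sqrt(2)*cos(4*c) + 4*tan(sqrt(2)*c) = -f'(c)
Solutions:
 f(c) = C1 + 2*sqrt(2)*log(cos(sqrt(2)*c)) + sqrt(2)*sin(4*c)/4


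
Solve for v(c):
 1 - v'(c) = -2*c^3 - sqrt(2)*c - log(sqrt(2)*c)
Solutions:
 v(c) = C1 + c^4/2 + sqrt(2)*c^2/2 + c*log(c) + c*log(2)/2


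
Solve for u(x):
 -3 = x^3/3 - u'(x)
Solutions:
 u(x) = C1 + x^4/12 + 3*x


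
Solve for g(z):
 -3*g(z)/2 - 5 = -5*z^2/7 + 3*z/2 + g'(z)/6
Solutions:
 g(z) = C1*exp(-9*z) + 10*z^2/21 - 209*z/189 - 5461/1701


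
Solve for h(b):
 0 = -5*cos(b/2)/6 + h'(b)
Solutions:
 h(b) = C1 + 5*sin(b/2)/3


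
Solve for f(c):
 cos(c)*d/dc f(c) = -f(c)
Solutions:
 f(c) = C1*sqrt(sin(c) - 1)/sqrt(sin(c) + 1)


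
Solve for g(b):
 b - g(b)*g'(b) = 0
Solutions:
 g(b) = -sqrt(C1 + b^2)
 g(b) = sqrt(C1 + b^2)


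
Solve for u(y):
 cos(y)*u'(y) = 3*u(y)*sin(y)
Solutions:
 u(y) = C1/cos(y)^3


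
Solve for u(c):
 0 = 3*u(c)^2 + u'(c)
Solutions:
 u(c) = 1/(C1 + 3*c)


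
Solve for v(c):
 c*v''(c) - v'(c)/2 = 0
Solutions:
 v(c) = C1 + C2*c^(3/2)


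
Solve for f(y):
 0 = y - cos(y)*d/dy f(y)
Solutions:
 f(y) = C1 + Integral(y/cos(y), y)


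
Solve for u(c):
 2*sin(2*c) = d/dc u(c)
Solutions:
 u(c) = C1 - cos(2*c)


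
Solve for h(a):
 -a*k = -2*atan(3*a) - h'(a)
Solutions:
 h(a) = C1 + a^2*k/2 - 2*a*atan(3*a) + log(9*a^2 + 1)/3


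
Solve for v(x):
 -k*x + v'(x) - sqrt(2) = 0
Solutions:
 v(x) = C1 + k*x^2/2 + sqrt(2)*x


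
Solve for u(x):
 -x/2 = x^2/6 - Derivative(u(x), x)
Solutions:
 u(x) = C1 + x^3/18 + x^2/4


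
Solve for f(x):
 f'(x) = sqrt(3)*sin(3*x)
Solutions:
 f(x) = C1 - sqrt(3)*cos(3*x)/3


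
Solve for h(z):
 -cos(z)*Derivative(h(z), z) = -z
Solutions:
 h(z) = C1 + Integral(z/cos(z), z)


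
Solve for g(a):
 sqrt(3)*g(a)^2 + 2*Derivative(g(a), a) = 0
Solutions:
 g(a) = 2/(C1 + sqrt(3)*a)


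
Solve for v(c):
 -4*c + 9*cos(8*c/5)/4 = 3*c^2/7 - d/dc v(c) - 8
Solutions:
 v(c) = C1 + c^3/7 + 2*c^2 - 8*c - 45*sin(8*c/5)/32


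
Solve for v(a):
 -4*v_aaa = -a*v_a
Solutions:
 v(a) = C1 + Integral(C2*airyai(2^(1/3)*a/2) + C3*airybi(2^(1/3)*a/2), a)


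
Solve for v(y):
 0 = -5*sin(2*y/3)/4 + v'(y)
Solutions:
 v(y) = C1 - 15*cos(2*y/3)/8


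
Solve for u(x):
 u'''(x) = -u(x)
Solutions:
 u(x) = C3*exp(-x) + (C1*sin(sqrt(3)*x/2) + C2*cos(sqrt(3)*x/2))*exp(x/2)


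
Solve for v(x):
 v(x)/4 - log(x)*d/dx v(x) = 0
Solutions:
 v(x) = C1*exp(li(x)/4)


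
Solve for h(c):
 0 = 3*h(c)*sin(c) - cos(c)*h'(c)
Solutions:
 h(c) = C1/cos(c)^3


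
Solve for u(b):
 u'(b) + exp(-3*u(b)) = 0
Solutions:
 u(b) = log(C1 - 3*b)/3
 u(b) = log((-3^(1/3) - 3^(5/6)*I)*(C1 - b)^(1/3)/2)
 u(b) = log((-3^(1/3) + 3^(5/6)*I)*(C1 - b)^(1/3)/2)


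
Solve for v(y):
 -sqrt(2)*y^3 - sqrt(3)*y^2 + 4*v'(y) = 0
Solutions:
 v(y) = C1 + sqrt(2)*y^4/16 + sqrt(3)*y^3/12


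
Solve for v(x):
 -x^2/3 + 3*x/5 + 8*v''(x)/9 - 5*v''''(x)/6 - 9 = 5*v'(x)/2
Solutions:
 v(x) = C1 + C2*exp(x*(32*50^(1/3)/(sqrt(4018705) + 2025)^(1/3) + 20^(1/3)*(sqrt(4018705) + 2025)^(1/3))/60)*sin(sqrt(3)*x*(-20^(1/3)*(sqrt(4018705) + 2025)^(1/3) + 32*50^(1/3)/(sqrt(4018705) + 2025)^(1/3))/60) + C3*exp(x*(32*50^(1/3)/(sqrt(4018705) + 2025)^(1/3) + 20^(1/3)*(sqrt(4018705) + 2025)^(1/3))/60)*cos(sqrt(3)*x*(-20^(1/3)*(sqrt(4018705) + 2025)^(1/3) + 32*50^(1/3)/(sqrt(4018705) + 2025)^(1/3))/60) + C4*exp(-x*(32*50^(1/3)/(sqrt(4018705) + 2025)^(1/3) + 20^(1/3)*(sqrt(4018705) + 2025)^(1/3))/30) - 2*x^3/45 + 49*x^2/675 - 107782*x/30375


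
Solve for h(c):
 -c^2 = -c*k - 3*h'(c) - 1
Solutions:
 h(c) = C1 + c^3/9 - c^2*k/6 - c/3


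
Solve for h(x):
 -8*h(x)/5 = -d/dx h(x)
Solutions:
 h(x) = C1*exp(8*x/5)


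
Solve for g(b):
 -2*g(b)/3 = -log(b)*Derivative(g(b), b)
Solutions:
 g(b) = C1*exp(2*li(b)/3)


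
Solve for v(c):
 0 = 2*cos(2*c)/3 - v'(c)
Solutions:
 v(c) = C1 + sin(2*c)/3


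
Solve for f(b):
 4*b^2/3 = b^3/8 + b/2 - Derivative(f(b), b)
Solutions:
 f(b) = C1 + b^4/32 - 4*b^3/9 + b^2/4


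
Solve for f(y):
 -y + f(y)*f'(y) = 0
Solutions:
 f(y) = -sqrt(C1 + y^2)
 f(y) = sqrt(C1 + y^2)


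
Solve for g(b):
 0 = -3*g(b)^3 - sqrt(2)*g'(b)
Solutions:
 g(b) = -sqrt(-1/(C1 - 3*sqrt(2)*b))
 g(b) = sqrt(-1/(C1 - 3*sqrt(2)*b))


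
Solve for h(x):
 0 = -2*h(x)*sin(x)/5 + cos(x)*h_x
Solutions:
 h(x) = C1/cos(x)^(2/5)


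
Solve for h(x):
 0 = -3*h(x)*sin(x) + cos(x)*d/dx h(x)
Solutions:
 h(x) = C1/cos(x)^3


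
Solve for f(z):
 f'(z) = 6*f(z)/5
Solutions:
 f(z) = C1*exp(6*z/5)


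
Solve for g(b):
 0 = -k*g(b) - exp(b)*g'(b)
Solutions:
 g(b) = C1*exp(k*exp(-b))


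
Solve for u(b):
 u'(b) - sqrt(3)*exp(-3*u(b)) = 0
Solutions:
 u(b) = log(C1 + 3*sqrt(3)*b)/3
 u(b) = log((-3^(1/3) - 3^(5/6)*I)*(C1 + sqrt(3)*b)^(1/3)/2)
 u(b) = log((-3^(1/3) + 3^(5/6)*I)*(C1 + sqrt(3)*b)^(1/3)/2)


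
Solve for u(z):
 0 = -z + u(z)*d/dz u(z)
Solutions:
 u(z) = -sqrt(C1 + z^2)
 u(z) = sqrt(C1 + z^2)


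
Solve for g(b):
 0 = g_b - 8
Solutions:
 g(b) = C1 + 8*b


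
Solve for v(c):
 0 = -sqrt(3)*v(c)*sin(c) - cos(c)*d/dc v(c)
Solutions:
 v(c) = C1*cos(c)^(sqrt(3))


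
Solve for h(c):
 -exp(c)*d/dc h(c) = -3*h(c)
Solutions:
 h(c) = C1*exp(-3*exp(-c))


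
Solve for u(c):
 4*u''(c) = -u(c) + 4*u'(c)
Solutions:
 u(c) = (C1 + C2*c)*exp(c/2)


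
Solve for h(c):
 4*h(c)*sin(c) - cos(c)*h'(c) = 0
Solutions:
 h(c) = C1/cos(c)^4


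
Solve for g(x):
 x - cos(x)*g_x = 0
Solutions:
 g(x) = C1 + Integral(x/cos(x), x)


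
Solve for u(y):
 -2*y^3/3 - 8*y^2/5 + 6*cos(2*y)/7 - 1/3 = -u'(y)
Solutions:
 u(y) = C1 + y^4/6 + 8*y^3/15 + y/3 - 3*sin(2*y)/7


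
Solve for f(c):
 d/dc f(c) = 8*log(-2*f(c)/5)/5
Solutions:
 -5*Integral(1/(log(-_y) - log(5) + log(2)), (_y, f(c)))/8 = C1 - c


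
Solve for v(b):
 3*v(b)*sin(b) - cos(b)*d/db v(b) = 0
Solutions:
 v(b) = C1/cos(b)^3


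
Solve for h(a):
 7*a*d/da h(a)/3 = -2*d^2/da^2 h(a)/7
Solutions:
 h(a) = C1 + C2*erf(7*sqrt(3)*a/6)


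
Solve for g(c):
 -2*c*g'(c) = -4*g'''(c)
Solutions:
 g(c) = C1 + Integral(C2*airyai(2^(2/3)*c/2) + C3*airybi(2^(2/3)*c/2), c)


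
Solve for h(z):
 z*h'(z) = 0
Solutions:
 h(z) = C1


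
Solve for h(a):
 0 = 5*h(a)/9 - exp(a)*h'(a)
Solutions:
 h(a) = C1*exp(-5*exp(-a)/9)


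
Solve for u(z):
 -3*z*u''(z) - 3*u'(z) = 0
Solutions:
 u(z) = C1 + C2*log(z)


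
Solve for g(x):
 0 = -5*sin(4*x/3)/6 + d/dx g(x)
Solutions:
 g(x) = C1 - 5*cos(4*x/3)/8


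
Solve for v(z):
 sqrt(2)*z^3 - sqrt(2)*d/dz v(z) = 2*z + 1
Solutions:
 v(z) = C1 + z^4/4 - sqrt(2)*z^2/2 - sqrt(2)*z/2


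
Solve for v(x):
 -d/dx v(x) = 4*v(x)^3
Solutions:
 v(x) = -sqrt(2)*sqrt(-1/(C1 - 4*x))/2
 v(x) = sqrt(2)*sqrt(-1/(C1 - 4*x))/2


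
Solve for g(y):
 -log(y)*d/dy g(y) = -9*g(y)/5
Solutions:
 g(y) = C1*exp(9*li(y)/5)


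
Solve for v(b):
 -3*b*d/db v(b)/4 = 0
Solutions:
 v(b) = C1


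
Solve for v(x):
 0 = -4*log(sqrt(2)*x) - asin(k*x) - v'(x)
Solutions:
 v(x) = C1 - 4*x*log(x) - 2*x*log(2) + 4*x - Piecewise((x*asin(k*x) + sqrt(-k^2*x^2 + 1)/k, Ne(k, 0)), (0, True))


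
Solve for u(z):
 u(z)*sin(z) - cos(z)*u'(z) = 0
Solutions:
 u(z) = C1/cos(z)


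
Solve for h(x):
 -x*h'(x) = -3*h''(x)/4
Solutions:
 h(x) = C1 + C2*erfi(sqrt(6)*x/3)


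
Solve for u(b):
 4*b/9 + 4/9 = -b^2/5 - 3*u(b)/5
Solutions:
 u(b) = -b^2/3 - 20*b/27 - 20/27


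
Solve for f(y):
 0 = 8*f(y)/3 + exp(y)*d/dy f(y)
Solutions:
 f(y) = C1*exp(8*exp(-y)/3)


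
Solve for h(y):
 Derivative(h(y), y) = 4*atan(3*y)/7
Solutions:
 h(y) = C1 + 4*y*atan(3*y)/7 - 2*log(9*y^2 + 1)/21


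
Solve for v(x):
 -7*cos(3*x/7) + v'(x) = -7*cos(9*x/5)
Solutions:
 v(x) = C1 + 49*sin(3*x/7)/3 - 35*sin(9*x/5)/9


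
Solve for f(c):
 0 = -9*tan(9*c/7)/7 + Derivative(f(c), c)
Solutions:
 f(c) = C1 - log(cos(9*c/7))


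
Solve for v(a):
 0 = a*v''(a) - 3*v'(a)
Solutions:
 v(a) = C1 + C2*a^4


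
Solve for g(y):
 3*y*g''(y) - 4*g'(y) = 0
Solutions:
 g(y) = C1 + C2*y^(7/3)


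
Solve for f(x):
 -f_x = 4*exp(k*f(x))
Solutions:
 f(x) = Piecewise((log(1/(C1*k + 4*k*x))/k, Ne(k, 0)), (nan, True))
 f(x) = Piecewise((C1 - 4*x, Eq(k, 0)), (nan, True))


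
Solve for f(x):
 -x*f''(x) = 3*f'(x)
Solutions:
 f(x) = C1 + C2/x^2


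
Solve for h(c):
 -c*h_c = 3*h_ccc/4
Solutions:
 h(c) = C1 + Integral(C2*airyai(-6^(2/3)*c/3) + C3*airybi(-6^(2/3)*c/3), c)


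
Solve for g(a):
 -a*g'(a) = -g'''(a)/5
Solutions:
 g(a) = C1 + Integral(C2*airyai(5^(1/3)*a) + C3*airybi(5^(1/3)*a), a)


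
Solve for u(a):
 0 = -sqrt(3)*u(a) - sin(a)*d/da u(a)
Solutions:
 u(a) = C1*(cos(a) + 1)^(sqrt(3)/2)/(cos(a) - 1)^(sqrt(3)/2)


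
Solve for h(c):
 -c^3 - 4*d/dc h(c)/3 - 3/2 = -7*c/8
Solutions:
 h(c) = C1 - 3*c^4/16 + 21*c^2/64 - 9*c/8


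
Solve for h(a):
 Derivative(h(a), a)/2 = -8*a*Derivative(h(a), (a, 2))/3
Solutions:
 h(a) = C1 + C2*a^(13/16)


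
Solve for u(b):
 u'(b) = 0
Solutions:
 u(b) = C1


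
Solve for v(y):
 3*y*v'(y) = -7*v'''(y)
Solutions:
 v(y) = C1 + Integral(C2*airyai(-3^(1/3)*7^(2/3)*y/7) + C3*airybi(-3^(1/3)*7^(2/3)*y/7), y)


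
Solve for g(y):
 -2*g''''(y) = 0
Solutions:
 g(y) = C1 + C2*y + C3*y^2 + C4*y^3


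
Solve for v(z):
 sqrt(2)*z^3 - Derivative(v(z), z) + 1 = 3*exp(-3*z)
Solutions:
 v(z) = C1 + sqrt(2)*z^4/4 + z + exp(-3*z)


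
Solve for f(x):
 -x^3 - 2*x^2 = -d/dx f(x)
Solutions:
 f(x) = C1 + x^4/4 + 2*x^3/3


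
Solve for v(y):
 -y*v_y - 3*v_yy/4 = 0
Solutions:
 v(y) = C1 + C2*erf(sqrt(6)*y/3)


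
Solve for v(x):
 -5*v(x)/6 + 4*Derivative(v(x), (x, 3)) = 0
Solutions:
 v(x) = C3*exp(3^(2/3)*5^(1/3)*x/6) + (C1*sin(3^(1/6)*5^(1/3)*x/4) + C2*cos(3^(1/6)*5^(1/3)*x/4))*exp(-3^(2/3)*5^(1/3)*x/12)


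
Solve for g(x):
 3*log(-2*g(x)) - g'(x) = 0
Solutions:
 -Integral(1/(log(-_y) + log(2)), (_y, g(x)))/3 = C1 - x


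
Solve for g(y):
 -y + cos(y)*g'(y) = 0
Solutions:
 g(y) = C1 + Integral(y/cos(y), y)


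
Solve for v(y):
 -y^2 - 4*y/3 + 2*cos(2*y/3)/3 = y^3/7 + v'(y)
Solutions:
 v(y) = C1 - y^4/28 - y^3/3 - 2*y^2/3 + sin(2*y/3)


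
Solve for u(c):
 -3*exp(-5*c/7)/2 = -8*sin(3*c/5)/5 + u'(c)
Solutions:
 u(c) = C1 - 8*cos(3*c/5)/3 + 21*exp(-5*c/7)/10


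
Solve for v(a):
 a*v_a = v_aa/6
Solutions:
 v(a) = C1 + C2*erfi(sqrt(3)*a)


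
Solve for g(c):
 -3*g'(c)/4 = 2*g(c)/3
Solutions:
 g(c) = C1*exp(-8*c/9)


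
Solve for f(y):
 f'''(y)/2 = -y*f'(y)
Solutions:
 f(y) = C1 + Integral(C2*airyai(-2^(1/3)*y) + C3*airybi(-2^(1/3)*y), y)


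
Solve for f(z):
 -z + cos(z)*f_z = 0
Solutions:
 f(z) = C1 + Integral(z/cos(z), z)


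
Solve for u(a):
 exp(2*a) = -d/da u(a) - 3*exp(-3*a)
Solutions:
 u(a) = C1 - exp(2*a)/2 + exp(-3*a)


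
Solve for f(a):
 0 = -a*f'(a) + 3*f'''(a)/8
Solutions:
 f(a) = C1 + Integral(C2*airyai(2*3^(2/3)*a/3) + C3*airybi(2*3^(2/3)*a/3), a)


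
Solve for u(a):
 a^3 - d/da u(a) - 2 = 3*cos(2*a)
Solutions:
 u(a) = C1 + a^4/4 - 2*a - 3*sin(2*a)/2


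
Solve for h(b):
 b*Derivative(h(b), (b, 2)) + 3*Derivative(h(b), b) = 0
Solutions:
 h(b) = C1 + C2/b^2


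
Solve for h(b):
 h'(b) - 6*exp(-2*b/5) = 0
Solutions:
 h(b) = C1 - 15*exp(-2*b/5)


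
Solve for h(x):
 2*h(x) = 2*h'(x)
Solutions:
 h(x) = C1*exp(x)


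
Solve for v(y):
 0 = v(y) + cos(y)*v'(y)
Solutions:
 v(y) = C1*sqrt(sin(y) - 1)/sqrt(sin(y) + 1)


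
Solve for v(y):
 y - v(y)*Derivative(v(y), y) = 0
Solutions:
 v(y) = -sqrt(C1 + y^2)
 v(y) = sqrt(C1 + y^2)


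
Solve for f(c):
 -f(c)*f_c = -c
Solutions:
 f(c) = -sqrt(C1 + c^2)
 f(c) = sqrt(C1 + c^2)


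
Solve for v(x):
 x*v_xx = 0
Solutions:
 v(x) = C1 + C2*x


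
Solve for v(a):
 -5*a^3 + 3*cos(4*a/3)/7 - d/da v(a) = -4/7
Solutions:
 v(a) = C1 - 5*a^4/4 + 4*a/7 + 9*sin(4*a/3)/28


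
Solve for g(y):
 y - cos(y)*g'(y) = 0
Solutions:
 g(y) = C1 + Integral(y/cos(y), y)


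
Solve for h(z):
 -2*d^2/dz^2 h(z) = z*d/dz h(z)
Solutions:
 h(z) = C1 + C2*erf(z/2)


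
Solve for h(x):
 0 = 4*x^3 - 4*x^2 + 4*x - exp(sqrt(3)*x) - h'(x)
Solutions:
 h(x) = C1 + x^4 - 4*x^3/3 + 2*x^2 - sqrt(3)*exp(sqrt(3)*x)/3


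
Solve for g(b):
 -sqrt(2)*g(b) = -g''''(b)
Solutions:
 g(b) = C1*exp(-2^(1/8)*b) + C2*exp(2^(1/8)*b) + C3*sin(2^(1/8)*b) + C4*cos(2^(1/8)*b)


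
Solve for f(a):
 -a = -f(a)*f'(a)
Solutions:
 f(a) = -sqrt(C1 + a^2)
 f(a) = sqrt(C1 + a^2)


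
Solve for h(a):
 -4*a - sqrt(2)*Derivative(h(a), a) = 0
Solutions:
 h(a) = C1 - sqrt(2)*a^2


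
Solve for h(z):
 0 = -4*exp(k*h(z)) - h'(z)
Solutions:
 h(z) = Piecewise((log(1/(C1*k + 4*k*z))/k, Ne(k, 0)), (nan, True))
 h(z) = Piecewise((C1 - 4*z, Eq(k, 0)), (nan, True))


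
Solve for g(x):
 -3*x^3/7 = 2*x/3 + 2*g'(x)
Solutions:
 g(x) = C1 - 3*x^4/56 - x^2/6


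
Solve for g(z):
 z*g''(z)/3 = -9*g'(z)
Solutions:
 g(z) = C1 + C2/z^26


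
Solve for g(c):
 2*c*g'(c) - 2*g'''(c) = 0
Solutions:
 g(c) = C1 + Integral(C2*airyai(c) + C3*airybi(c), c)


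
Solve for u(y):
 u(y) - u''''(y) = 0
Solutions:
 u(y) = C1*exp(-y) + C2*exp(y) + C3*sin(y) + C4*cos(y)


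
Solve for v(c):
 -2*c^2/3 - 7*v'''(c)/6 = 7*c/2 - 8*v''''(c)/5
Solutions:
 v(c) = C1 + C2*c + C3*c^2 + C4*exp(35*c/48) - c^5/105 - 373*c^4/1960 - 8952*c^3/8575


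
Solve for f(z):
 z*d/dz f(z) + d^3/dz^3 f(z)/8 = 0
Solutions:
 f(z) = C1 + Integral(C2*airyai(-2*z) + C3*airybi(-2*z), z)


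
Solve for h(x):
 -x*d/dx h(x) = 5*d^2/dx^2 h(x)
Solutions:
 h(x) = C1 + C2*erf(sqrt(10)*x/10)


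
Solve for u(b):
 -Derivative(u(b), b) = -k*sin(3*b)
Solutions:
 u(b) = C1 - k*cos(3*b)/3


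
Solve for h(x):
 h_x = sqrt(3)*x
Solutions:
 h(x) = C1 + sqrt(3)*x^2/2


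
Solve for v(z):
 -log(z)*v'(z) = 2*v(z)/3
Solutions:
 v(z) = C1*exp(-2*li(z)/3)


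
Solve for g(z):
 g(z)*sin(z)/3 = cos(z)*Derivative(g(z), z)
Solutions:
 g(z) = C1/cos(z)^(1/3)


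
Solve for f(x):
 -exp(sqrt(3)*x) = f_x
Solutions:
 f(x) = C1 - sqrt(3)*exp(sqrt(3)*x)/3


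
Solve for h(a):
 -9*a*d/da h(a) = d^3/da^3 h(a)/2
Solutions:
 h(a) = C1 + Integral(C2*airyai(-18^(1/3)*a) + C3*airybi(-18^(1/3)*a), a)


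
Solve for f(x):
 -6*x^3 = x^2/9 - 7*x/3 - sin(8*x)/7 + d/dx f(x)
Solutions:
 f(x) = C1 - 3*x^4/2 - x^3/27 + 7*x^2/6 - cos(8*x)/56


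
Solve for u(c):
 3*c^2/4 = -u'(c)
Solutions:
 u(c) = C1 - c^3/4


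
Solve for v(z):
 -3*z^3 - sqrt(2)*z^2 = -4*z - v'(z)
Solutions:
 v(z) = C1 + 3*z^4/4 + sqrt(2)*z^3/3 - 2*z^2


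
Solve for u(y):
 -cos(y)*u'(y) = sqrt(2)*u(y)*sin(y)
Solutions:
 u(y) = C1*cos(y)^(sqrt(2))


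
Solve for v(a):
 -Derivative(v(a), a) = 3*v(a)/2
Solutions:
 v(a) = C1*exp(-3*a/2)


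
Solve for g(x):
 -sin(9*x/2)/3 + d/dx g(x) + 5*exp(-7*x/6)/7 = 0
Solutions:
 g(x) = C1 - 2*cos(9*x/2)/27 + 30*exp(-7*x/6)/49


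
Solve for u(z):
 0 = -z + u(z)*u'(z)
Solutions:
 u(z) = -sqrt(C1 + z^2)
 u(z) = sqrt(C1 + z^2)


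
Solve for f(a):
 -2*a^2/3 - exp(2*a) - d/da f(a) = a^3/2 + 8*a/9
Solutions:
 f(a) = C1 - a^4/8 - 2*a^3/9 - 4*a^2/9 - exp(2*a)/2


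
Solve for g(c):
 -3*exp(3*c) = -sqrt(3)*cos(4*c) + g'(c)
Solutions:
 g(c) = C1 - exp(3*c) + sqrt(3)*sin(4*c)/4


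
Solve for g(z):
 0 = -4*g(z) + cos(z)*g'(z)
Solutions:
 g(z) = C1*(sin(z)^2 + 2*sin(z) + 1)/(sin(z)^2 - 2*sin(z) + 1)


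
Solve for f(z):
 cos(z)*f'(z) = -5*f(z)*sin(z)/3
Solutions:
 f(z) = C1*cos(z)^(5/3)


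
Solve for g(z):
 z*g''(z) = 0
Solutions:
 g(z) = C1 + C2*z


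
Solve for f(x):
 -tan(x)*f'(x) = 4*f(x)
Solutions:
 f(x) = C1/sin(x)^4


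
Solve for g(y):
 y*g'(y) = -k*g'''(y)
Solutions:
 g(y) = C1 + Integral(C2*airyai(y*(-1/k)^(1/3)) + C3*airybi(y*(-1/k)^(1/3)), y)


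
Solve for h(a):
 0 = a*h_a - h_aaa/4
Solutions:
 h(a) = C1 + Integral(C2*airyai(2^(2/3)*a) + C3*airybi(2^(2/3)*a), a)


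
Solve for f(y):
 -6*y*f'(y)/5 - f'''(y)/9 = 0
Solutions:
 f(y) = C1 + Integral(C2*airyai(-3*2^(1/3)*5^(2/3)*y/5) + C3*airybi(-3*2^(1/3)*5^(2/3)*y/5), y)


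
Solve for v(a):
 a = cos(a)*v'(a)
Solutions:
 v(a) = C1 + Integral(a/cos(a), a)


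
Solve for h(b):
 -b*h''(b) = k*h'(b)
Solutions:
 h(b) = C1 + b^(1 - re(k))*(C2*sin(log(b)*Abs(im(k))) + C3*cos(log(b)*im(k)))


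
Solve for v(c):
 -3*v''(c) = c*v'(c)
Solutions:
 v(c) = C1 + C2*erf(sqrt(6)*c/6)


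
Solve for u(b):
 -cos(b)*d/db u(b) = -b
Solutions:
 u(b) = C1 + Integral(b/cos(b), b)


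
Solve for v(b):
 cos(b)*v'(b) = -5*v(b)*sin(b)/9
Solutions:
 v(b) = C1*cos(b)^(5/9)


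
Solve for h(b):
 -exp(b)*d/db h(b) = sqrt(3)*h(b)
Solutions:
 h(b) = C1*exp(sqrt(3)*exp(-b))


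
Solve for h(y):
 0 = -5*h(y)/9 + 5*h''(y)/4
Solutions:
 h(y) = C1*exp(-2*y/3) + C2*exp(2*y/3)


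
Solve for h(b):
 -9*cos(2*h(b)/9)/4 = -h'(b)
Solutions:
 -9*b/4 - 9*log(sin(2*h(b)/9) - 1)/4 + 9*log(sin(2*h(b)/9) + 1)/4 = C1


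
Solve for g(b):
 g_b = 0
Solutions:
 g(b) = C1


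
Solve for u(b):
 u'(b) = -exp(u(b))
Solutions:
 u(b) = log(1/(C1 + b))


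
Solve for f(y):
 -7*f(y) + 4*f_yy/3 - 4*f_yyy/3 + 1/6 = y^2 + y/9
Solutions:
 f(y) = C1*exp(y*(4/(9*sqrt(3857) + 559)^(1/3) + 4 + (9*sqrt(3857) + 559)^(1/3))/12)*sin(sqrt(3)*y*(-(9*sqrt(3857) + 559)^(1/3) + 4/(9*sqrt(3857) + 559)^(1/3))/12) + C2*exp(y*(4/(9*sqrt(3857) + 559)^(1/3) + 4 + (9*sqrt(3857) + 559)^(1/3))/12)*cos(sqrt(3)*y*(-(9*sqrt(3857) + 559)^(1/3) + 4/(9*sqrt(3857) + 559)^(1/3))/12) + C3*exp(y*(-(9*sqrt(3857) + 559)^(1/3) - 4/(9*sqrt(3857) + 559)^(1/3) + 2)/6) - y^2/7 - y/63 - 3/98


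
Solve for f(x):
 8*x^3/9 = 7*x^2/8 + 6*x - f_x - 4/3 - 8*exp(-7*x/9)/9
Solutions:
 f(x) = C1 - 2*x^4/9 + 7*x^3/24 + 3*x^2 - 4*x/3 + 8*exp(-7*x/9)/7


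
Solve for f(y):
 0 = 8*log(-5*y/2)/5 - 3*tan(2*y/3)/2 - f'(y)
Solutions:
 f(y) = C1 + 8*y*log(-y)/5 - 8*y/5 - 8*y*log(2)/5 + 8*y*log(5)/5 + 9*log(cos(2*y/3))/4


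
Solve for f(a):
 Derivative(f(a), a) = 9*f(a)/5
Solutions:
 f(a) = C1*exp(9*a/5)


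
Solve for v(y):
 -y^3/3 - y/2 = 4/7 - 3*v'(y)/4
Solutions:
 v(y) = C1 + y^4/9 + y^2/3 + 16*y/21


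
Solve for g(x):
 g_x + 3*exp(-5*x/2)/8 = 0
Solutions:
 g(x) = C1 + 3*exp(-5*x/2)/20


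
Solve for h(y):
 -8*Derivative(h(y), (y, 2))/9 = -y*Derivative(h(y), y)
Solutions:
 h(y) = C1 + C2*erfi(3*y/4)


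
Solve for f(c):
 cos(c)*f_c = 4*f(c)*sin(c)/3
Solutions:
 f(c) = C1/cos(c)^(4/3)


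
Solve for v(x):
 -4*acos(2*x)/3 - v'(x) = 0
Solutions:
 v(x) = C1 - 4*x*acos(2*x)/3 + 2*sqrt(1 - 4*x^2)/3


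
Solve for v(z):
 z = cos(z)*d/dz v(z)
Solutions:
 v(z) = C1 + Integral(z/cos(z), z)


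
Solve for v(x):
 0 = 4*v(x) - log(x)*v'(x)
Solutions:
 v(x) = C1*exp(4*li(x))


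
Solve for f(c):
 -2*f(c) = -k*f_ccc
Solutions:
 f(c) = C1*exp(2^(1/3)*c*(1/k)^(1/3)) + C2*exp(2^(1/3)*c*(-1 + sqrt(3)*I)*(1/k)^(1/3)/2) + C3*exp(-2^(1/3)*c*(1 + sqrt(3)*I)*(1/k)^(1/3)/2)


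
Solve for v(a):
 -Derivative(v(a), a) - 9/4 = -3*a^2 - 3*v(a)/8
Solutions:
 v(a) = C1*exp(3*a/8) - 8*a^2 - 128*a/3 - 970/9


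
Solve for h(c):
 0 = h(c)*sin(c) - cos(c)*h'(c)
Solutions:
 h(c) = C1/cos(c)


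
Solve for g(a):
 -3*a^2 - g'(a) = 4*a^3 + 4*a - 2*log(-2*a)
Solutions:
 g(a) = C1 - a^4 - a^3 - 2*a^2 + 2*a*log(-a) + 2*a*(-1 + log(2))


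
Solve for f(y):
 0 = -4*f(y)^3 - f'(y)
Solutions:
 f(y) = -sqrt(2)*sqrt(-1/(C1 - 4*y))/2
 f(y) = sqrt(2)*sqrt(-1/(C1 - 4*y))/2


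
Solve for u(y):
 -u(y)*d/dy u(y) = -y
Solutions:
 u(y) = -sqrt(C1 + y^2)
 u(y) = sqrt(C1 + y^2)


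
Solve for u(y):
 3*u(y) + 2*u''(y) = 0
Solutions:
 u(y) = C1*sin(sqrt(6)*y/2) + C2*cos(sqrt(6)*y/2)


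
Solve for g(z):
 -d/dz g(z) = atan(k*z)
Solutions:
 g(z) = C1 - Piecewise((z*atan(k*z) - log(k^2*z^2 + 1)/(2*k), Ne(k, 0)), (0, True))


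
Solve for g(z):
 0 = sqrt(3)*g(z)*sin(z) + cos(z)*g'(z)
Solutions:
 g(z) = C1*cos(z)^(sqrt(3))


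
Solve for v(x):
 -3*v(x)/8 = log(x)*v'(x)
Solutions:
 v(x) = C1*exp(-3*li(x)/8)


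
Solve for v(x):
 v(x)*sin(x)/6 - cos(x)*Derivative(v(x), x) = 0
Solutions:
 v(x) = C1/cos(x)^(1/6)


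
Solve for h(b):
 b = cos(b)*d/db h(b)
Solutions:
 h(b) = C1 + Integral(b/cos(b), b)


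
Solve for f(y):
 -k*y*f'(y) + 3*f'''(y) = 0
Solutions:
 f(y) = C1 + Integral(C2*airyai(3^(2/3)*k^(1/3)*y/3) + C3*airybi(3^(2/3)*k^(1/3)*y/3), y)


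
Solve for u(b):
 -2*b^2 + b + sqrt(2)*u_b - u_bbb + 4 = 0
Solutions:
 u(b) = C1 + C2*exp(-2^(1/4)*b) + C3*exp(2^(1/4)*b) + sqrt(2)*b^3/3 - sqrt(2)*b^2/4 - 2*sqrt(2)*b + 2*b


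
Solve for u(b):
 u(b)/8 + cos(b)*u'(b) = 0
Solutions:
 u(b) = C1*(sin(b) - 1)^(1/16)/(sin(b) + 1)^(1/16)


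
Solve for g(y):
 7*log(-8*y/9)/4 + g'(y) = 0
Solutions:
 g(y) = C1 - 7*y*log(-y)/4 + 7*y*(-3*log(2) + 1 + 2*log(3))/4


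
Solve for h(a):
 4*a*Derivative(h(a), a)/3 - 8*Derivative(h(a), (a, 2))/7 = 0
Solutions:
 h(a) = C1 + C2*erfi(sqrt(21)*a/6)


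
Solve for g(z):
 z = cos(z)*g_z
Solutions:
 g(z) = C1 + Integral(z/cos(z), z)


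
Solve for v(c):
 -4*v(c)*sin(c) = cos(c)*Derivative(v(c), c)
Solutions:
 v(c) = C1*cos(c)^4


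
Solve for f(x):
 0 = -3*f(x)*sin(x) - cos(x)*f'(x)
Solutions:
 f(x) = C1*cos(x)^3


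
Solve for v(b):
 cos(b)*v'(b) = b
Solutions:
 v(b) = C1 + Integral(b/cos(b), b)


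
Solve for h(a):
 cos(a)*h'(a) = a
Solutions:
 h(a) = C1 + Integral(a/cos(a), a)


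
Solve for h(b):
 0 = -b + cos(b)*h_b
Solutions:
 h(b) = C1 + Integral(b/cos(b), b)


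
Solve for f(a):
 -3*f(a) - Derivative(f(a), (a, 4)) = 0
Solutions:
 f(a) = (C1*sin(sqrt(2)*3^(1/4)*a/2) + C2*cos(sqrt(2)*3^(1/4)*a/2))*exp(-sqrt(2)*3^(1/4)*a/2) + (C3*sin(sqrt(2)*3^(1/4)*a/2) + C4*cos(sqrt(2)*3^(1/4)*a/2))*exp(sqrt(2)*3^(1/4)*a/2)


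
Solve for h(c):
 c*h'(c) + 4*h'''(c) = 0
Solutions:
 h(c) = C1 + Integral(C2*airyai(-2^(1/3)*c/2) + C3*airybi(-2^(1/3)*c/2), c)


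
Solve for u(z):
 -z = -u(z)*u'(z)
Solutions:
 u(z) = -sqrt(C1 + z^2)
 u(z) = sqrt(C1 + z^2)


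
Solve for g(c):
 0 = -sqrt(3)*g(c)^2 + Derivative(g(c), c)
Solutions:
 g(c) = -1/(C1 + sqrt(3)*c)


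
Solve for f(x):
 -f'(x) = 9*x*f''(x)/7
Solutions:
 f(x) = C1 + C2*x^(2/9)


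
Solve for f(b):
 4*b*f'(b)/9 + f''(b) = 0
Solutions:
 f(b) = C1 + C2*erf(sqrt(2)*b/3)


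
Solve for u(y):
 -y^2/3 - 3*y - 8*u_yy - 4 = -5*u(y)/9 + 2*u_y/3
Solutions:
 u(y) = C1*exp(y*(-1 + sqrt(41))/24) + C2*exp(-y*(1 + sqrt(41))/24) + 3*y^2/5 + 171*y/25 + 4086/125


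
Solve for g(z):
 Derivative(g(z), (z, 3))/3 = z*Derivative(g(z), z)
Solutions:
 g(z) = C1 + Integral(C2*airyai(3^(1/3)*z) + C3*airybi(3^(1/3)*z), z)


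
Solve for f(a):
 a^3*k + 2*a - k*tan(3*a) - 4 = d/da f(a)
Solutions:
 f(a) = C1 + a^4*k/4 + a^2 - 4*a + k*log(cos(3*a))/3


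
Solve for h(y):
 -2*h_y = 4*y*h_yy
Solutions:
 h(y) = C1 + C2*sqrt(y)


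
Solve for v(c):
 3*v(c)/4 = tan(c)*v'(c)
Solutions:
 v(c) = C1*sin(c)^(3/4)


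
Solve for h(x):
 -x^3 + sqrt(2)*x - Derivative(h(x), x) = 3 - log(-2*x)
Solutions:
 h(x) = C1 - x^4/4 + sqrt(2)*x^2/2 + x*log(-x) + x*(-4 + log(2))


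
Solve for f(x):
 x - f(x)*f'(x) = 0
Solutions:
 f(x) = -sqrt(C1 + x^2)
 f(x) = sqrt(C1 + x^2)


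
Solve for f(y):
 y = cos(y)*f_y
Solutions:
 f(y) = C1 + Integral(y/cos(y), y)


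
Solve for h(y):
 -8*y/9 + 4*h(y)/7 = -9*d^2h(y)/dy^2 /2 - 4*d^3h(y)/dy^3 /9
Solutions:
 h(y) = C1*exp(y*(-378 + 1701*21^(1/3)/(16*sqrt(30874) + 15565)^(1/3) + 21^(2/3)*(16*sqrt(30874) + 15565)^(1/3))/112)*sin(3*3^(1/6)*7^(1/3)*y*(-7^(1/3)*(16*sqrt(30874) + 15565)^(1/3) + 567*3^(2/3)/(16*sqrt(30874) + 15565)^(1/3))/112) + C2*exp(y*(-378 + 1701*21^(1/3)/(16*sqrt(30874) + 15565)^(1/3) + 21^(2/3)*(16*sqrt(30874) + 15565)^(1/3))/112)*cos(3*3^(1/6)*7^(1/3)*y*(-7^(1/3)*(16*sqrt(30874) + 15565)^(1/3) + 567*3^(2/3)/(16*sqrt(30874) + 15565)^(1/3))/112) + C3*exp(-y*(1701*21^(1/3)/(16*sqrt(30874) + 15565)^(1/3) + 189 + 21^(2/3)*(16*sqrt(30874) + 15565)^(1/3))/56) + 14*y/9


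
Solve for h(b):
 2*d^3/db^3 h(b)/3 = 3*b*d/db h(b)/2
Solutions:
 h(b) = C1 + Integral(C2*airyai(2^(1/3)*3^(2/3)*b/2) + C3*airybi(2^(1/3)*3^(2/3)*b/2), b)


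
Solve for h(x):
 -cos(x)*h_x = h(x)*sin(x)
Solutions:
 h(x) = C1*cos(x)


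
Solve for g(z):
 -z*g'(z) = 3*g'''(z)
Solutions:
 g(z) = C1 + Integral(C2*airyai(-3^(2/3)*z/3) + C3*airybi(-3^(2/3)*z/3), z)


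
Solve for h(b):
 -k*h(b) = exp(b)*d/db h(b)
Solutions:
 h(b) = C1*exp(k*exp(-b))


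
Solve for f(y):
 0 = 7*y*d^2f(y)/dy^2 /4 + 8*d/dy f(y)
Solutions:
 f(y) = C1 + C2/y^(25/7)


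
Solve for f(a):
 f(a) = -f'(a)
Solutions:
 f(a) = C1*exp(-a)


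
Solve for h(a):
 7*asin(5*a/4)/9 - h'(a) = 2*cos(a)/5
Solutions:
 h(a) = C1 + 7*a*asin(5*a/4)/9 + 7*sqrt(16 - 25*a^2)/45 - 2*sin(a)/5


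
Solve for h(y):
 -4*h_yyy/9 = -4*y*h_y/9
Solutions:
 h(y) = C1 + Integral(C2*airyai(y) + C3*airybi(y), y)


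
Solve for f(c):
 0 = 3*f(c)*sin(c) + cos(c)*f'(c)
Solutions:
 f(c) = C1*cos(c)^3


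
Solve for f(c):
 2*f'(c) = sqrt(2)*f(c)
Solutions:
 f(c) = C1*exp(sqrt(2)*c/2)


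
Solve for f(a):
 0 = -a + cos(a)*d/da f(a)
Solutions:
 f(a) = C1 + Integral(a/cos(a), a)


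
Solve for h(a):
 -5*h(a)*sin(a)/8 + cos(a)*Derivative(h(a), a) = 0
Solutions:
 h(a) = C1/cos(a)^(5/8)


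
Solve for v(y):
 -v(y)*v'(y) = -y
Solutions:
 v(y) = -sqrt(C1 + y^2)
 v(y) = sqrt(C1 + y^2)


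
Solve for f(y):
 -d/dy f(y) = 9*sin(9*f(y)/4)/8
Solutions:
 9*y/8 + 2*log(cos(9*f(y)/4) - 1)/9 - 2*log(cos(9*f(y)/4) + 1)/9 = C1


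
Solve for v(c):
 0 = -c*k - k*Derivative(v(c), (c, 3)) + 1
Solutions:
 v(c) = C1 + C2*c + C3*c^2 - c^4/24 + c^3/(6*k)


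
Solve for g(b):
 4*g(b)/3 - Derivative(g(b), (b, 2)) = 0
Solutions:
 g(b) = C1*exp(-2*sqrt(3)*b/3) + C2*exp(2*sqrt(3)*b/3)


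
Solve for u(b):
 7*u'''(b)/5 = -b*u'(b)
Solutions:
 u(b) = C1 + Integral(C2*airyai(-5^(1/3)*7^(2/3)*b/7) + C3*airybi(-5^(1/3)*7^(2/3)*b/7), b)


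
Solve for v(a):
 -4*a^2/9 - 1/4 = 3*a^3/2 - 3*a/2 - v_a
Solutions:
 v(a) = C1 + 3*a^4/8 + 4*a^3/27 - 3*a^2/4 + a/4


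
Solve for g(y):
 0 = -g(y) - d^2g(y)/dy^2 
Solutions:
 g(y) = C1*sin(y) + C2*cos(y)


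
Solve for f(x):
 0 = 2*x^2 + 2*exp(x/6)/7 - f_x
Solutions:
 f(x) = C1 + 2*x^3/3 + 12*exp(x/6)/7


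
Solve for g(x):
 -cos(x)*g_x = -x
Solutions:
 g(x) = C1 + Integral(x/cos(x), x)


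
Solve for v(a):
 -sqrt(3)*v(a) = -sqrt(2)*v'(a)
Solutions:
 v(a) = C1*exp(sqrt(6)*a/2)


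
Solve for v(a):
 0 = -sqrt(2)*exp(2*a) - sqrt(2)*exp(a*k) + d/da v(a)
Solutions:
 v(a) = C1 + sqrt(2)*exp(2*a)/2 + sqrt(2)*exp(a*k)/k


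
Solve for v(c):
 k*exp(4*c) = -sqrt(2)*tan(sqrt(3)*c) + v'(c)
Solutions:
 v(c) = C1 + k*exp(4*c)/4 - sqrt(6)*log(cos(sqrt(3)*c))/3


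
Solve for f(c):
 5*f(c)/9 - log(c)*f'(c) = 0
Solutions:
 f(c) = C1*exp(5*li(c)/9)


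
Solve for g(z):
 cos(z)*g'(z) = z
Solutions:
 g(z) = C1 + Integral(z/cos(z), z)


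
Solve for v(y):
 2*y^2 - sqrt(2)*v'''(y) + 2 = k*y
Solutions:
 v(y) = C1 + C2*y + C3*y^2 - sqrt(2)*k*y^4/48 + sqrt(2)*y^5/60 + sqrt(2)*y^3/6


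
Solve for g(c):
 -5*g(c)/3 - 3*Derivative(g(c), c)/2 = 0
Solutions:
 g(c) = C1*exp(-10*c/9)


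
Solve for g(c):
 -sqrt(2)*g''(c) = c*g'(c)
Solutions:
 g(c) = C1 + C2*erf(2^(1/4)*c/2)


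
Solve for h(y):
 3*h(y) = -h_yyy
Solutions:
 h(y) = C3*exp(-3^(1/3)*y) + (C1*sin(3^(5/6)*y/2) + C2*cos(3^(5/6)*y/2))*exp(3^(1/3)*y/2)


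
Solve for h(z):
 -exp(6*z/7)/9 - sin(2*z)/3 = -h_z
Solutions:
 h(z) = C1 + 7*exp(6*z/7)/54 - cos(2*z)/6


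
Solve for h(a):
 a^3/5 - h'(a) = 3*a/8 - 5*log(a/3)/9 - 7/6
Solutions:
 h(a) = C1 + a^4/20 - 3*a^2/16 + 5*a*log(a)/9 - 5*a*log(3)/9 + 11*a/18


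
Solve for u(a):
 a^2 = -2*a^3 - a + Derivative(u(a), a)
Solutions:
 u(a) = C1 + a^4/2 + a^3/3 + a^2/2


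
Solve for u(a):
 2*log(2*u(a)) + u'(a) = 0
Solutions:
 Integral(1/(log(_y) + log(2)), (_y, u(a)))/2 = C1 - a


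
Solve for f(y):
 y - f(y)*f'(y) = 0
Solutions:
 f(y) = -sqrt(C1 + y^2)
 f(y) = sqrt(C1 + y^2)


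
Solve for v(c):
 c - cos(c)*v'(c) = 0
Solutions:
 v(c) = C1 + Integral(c/cos(c), c)


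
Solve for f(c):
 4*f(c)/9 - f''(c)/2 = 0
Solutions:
 f(c) = C1*exp(-2*sqrt(2)*c/3) + C2*exp(2*sqrt(2)*c/3)


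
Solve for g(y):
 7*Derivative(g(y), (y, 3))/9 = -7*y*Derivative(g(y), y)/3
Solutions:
 g(y) = C1 + Integral(C2*airyai(-3^(1/3)*y) + C3*airybi(-3^(1/3)*y), y)


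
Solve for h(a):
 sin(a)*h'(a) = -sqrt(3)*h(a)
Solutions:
 h(a) = C1*(cos(a) + 1)^(sqrt(3)/2)/(cos(a) - 1)^(sqrt(3)/2)


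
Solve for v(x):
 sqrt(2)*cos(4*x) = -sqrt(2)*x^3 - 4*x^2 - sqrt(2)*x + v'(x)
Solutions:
 v(x) = C1 + sqrt(2)*x^4/4 + 4*x^3/3 + sqrt(2)*x^2/2 + sqrt(2)*sin(4*x)/4


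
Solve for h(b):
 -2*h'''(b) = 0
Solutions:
 h(b) = C1 + C2*b + C3*b^2


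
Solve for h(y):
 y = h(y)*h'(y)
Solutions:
 h(y) = -sqrt(C1 + y^2)
 h(y) = sqrt(C1 + y^2)


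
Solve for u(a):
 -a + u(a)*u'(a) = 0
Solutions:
 u(a) = -sqrt(C1 + a^2)
 u(a) = sqrt(C1 + a^2)


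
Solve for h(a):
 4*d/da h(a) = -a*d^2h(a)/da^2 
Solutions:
 h(a) = C1 + C2/a^3


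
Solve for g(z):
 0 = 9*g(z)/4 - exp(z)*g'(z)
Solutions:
 g(z) = C1*exp(-9*exp(-z)/4)


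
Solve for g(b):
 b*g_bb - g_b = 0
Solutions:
 g(b) = C1 + C2*b^2


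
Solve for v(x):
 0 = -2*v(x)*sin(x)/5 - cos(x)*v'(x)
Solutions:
 v(x) = C1*cos(x)^(2/5)


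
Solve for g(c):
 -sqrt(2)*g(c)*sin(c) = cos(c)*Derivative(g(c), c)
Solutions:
 g(c) = C1*cos(c)^(sqrt(2))


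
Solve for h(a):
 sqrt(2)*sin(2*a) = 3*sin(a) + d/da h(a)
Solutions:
 h(a) = C1 + sqrt(2)*sin(a)^2 + 3*cos(a)


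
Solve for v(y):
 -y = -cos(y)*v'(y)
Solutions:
 v(y) = C1 + Integral(y/cos(y), y)


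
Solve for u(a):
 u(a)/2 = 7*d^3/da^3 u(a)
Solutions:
 u(a) = C3*exp(14^(2/3)*a/14) + (C1*sin(14^(2/3)*sqrt(3)*a/28) + C2*cos(14^(2/3)*sqrt(3)*a/28))*exp(-14^(2/3)*a/28)


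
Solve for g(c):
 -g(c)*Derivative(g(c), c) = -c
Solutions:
 g(c) = -sqrt(C1 + c^2)
 g(c) = sqrt(C1 + c^2)


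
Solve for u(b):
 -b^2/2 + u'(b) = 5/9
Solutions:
 u(b) = C1 + b^3/6 + 5*b/9


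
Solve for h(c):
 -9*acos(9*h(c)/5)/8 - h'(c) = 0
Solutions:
 Integral(1/acos(9*_y/5), (_y, h(c))) = C1 - 9*c/8
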